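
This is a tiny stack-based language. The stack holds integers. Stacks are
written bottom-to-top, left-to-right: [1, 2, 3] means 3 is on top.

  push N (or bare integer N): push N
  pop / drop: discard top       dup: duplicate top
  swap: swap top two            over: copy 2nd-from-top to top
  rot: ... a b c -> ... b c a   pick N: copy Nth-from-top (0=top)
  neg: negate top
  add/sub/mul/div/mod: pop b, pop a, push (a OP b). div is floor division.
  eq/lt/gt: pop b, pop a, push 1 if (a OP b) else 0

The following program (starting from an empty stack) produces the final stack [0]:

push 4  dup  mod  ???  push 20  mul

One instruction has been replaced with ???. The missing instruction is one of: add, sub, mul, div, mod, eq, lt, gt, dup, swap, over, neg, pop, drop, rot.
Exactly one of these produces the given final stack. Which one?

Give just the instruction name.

Stack before ???: [0]
Stack after ???:  [0]
The instruction that transforms [0] -> [0] is: neg

Answer: neg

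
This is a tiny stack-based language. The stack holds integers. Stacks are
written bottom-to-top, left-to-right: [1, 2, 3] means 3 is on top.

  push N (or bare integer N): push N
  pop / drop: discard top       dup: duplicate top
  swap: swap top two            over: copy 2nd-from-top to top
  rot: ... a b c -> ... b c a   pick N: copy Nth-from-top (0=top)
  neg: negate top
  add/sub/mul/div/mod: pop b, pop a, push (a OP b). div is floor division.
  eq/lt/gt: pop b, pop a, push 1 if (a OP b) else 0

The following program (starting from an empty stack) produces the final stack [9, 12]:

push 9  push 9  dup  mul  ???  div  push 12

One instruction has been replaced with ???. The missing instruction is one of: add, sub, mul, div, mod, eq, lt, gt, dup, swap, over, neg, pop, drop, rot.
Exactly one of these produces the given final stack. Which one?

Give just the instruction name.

Answer: swap

Derivation:
Stack before ???: [9, 81]
Stack after ???:  [81, 9]
The instruction that transforms [9, 81] -> [81, 9] is: swap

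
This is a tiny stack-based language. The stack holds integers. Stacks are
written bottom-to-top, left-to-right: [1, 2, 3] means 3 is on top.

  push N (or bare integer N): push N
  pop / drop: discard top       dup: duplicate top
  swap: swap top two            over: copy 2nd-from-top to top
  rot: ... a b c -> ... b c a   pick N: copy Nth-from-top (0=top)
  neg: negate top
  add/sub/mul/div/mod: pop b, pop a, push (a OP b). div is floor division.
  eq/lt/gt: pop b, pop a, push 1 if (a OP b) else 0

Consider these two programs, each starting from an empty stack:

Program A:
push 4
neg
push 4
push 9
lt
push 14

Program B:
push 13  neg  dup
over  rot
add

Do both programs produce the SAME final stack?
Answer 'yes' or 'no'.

Answer: no

Derivation:
Program A trace:
  After 'push 4': [4]
  After 'neg': [-4]
  After 'push 4': [-4, 4]
  After 'push 9': [-4, 4, 9]
  After 'lt': [-4, 1]
  After 'push 14': [-4, 1, 14]
Program A final stack: [-4, 1, 14]

Program B trace:
  After 'push 13': [13]
  After 'neg': [-13]
  After 'dup': [-13, -13]
  After 'over': [-13, -13, -13]
  After 'rot': [-13, -13, -13]
  After 'add': [-13, -26]
Program B final stack: [-13, -26]
Same: no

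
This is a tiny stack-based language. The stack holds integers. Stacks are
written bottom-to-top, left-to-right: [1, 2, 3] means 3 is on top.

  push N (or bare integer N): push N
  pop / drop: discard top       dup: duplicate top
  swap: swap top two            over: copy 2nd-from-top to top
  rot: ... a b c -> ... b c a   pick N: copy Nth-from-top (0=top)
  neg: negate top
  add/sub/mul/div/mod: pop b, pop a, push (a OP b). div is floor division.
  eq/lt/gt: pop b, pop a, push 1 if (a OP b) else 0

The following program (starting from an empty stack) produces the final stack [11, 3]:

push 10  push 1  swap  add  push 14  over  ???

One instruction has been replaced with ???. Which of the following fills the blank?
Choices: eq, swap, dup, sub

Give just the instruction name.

Stack before ???: [11, 14, 11]
Stack after ???:  [11, 3]
Checking each choice:
  eq: produces [11, 0]
  swap: produces [11, 11, 14]
  dup: produces [11, 14, 11, 11]
  sub: MATCH


Answer: sub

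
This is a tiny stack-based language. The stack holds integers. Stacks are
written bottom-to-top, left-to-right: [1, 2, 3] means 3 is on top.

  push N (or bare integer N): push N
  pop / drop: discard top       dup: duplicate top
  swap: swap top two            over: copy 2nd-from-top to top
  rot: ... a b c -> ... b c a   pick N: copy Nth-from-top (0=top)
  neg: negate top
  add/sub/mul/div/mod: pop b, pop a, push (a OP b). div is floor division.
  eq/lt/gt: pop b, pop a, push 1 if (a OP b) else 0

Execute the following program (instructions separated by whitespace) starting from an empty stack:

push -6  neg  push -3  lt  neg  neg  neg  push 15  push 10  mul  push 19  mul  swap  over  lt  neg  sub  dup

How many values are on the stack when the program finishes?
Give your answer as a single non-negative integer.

After 'push -6': stack = [-6] (depth 1)
After 'neg': stack = [6] (depth 1)
After 'push -3': stack = [6, -3] (depth 2)
After 'lt': stack = [0] (depth 1)
After 'neg': stack = [0] (depth 1)
After 'neg': stack = [0] (depth 1)
After 'neg': stack = [0] (depth 1)
After 'push 15': stack = [0, 15] (depth 2)
After 'push 10': stack = [0, 15, 10] (depth 3)
After 'mul': stack = [0, 150] (depth 2)
After 'push 19': stack = [0, 150, 19] (depth 3)
After 'mul': stack = [0, 2850] (depth 2)
After 'swap': stack = [2850, 0] (depth 2)
After 'over': stack = [2850, 0, 2850] (depth 3)
After 'lt': stack = [2850, 1] (depth 2)
After 'neg': stack = [2850, -1] (depth 2)
After 'sub': stack = [2851] (depth 1)
After 'dup': stack = [2851, 2851] (depth 2)

Answer: 2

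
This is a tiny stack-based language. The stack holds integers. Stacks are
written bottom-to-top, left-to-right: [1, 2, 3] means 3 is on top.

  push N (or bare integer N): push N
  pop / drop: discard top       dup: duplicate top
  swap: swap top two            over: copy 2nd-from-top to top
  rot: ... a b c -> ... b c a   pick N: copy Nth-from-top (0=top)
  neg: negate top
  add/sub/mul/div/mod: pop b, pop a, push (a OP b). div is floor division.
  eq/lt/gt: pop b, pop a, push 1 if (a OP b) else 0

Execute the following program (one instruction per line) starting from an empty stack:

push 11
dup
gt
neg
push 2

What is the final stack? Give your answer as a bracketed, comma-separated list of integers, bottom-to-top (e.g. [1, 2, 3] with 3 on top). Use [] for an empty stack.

After 'push 11': [11]
After 'dup': [11, 11]
After 'gt': [0]
After 'neg': [0]
After 'push 2': [0, 2]

Answer: [0, 2]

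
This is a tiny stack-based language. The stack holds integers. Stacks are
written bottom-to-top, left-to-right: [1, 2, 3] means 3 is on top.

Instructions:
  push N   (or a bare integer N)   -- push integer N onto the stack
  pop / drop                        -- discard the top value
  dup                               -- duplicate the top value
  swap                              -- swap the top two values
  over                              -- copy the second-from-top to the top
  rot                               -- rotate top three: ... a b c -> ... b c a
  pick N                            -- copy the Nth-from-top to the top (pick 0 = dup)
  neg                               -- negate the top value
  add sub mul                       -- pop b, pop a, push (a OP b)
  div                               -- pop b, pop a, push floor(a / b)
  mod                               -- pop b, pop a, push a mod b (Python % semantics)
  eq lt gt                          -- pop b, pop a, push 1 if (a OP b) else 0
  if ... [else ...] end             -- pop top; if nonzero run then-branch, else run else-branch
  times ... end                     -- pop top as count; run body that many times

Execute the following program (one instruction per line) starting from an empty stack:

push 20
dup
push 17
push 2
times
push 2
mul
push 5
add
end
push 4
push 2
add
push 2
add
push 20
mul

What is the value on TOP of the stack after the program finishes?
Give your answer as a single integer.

After 'push 20': [20]
After 'dup': [20, 20]
After 'push 17': [20, 20, 17]
After 'push 2': [20, 20, 17, 2]
After 'times': [20, 20, 17]
After 'push 2': [20, 20, 17, 2]
After 'mul': [20, 20, 34]
After 'push 5': [20, 20, 34, 5]
After 'add': [20, 20, 39]
After 'push 2': [20, 20, 39, 2]
After 'mul': [20, 20, 78]
After 'push 5': [20, 20, 78, 5]
After 'add': [20, 20, 83]
After 'push 4': [20, 20, 83, 4]
After 'push 2': [20, 20, 83, 4, 2]
After 'add': [20, 20, 83, 6]
After 'push 2': [20, 20, 83, 6, 2]
After 'add': [20, 20, 83, 8]
After 'push 20': [20, 20, 83, 8, 20]
After 'mul': [20, 20, 83, 160]

Answer: 160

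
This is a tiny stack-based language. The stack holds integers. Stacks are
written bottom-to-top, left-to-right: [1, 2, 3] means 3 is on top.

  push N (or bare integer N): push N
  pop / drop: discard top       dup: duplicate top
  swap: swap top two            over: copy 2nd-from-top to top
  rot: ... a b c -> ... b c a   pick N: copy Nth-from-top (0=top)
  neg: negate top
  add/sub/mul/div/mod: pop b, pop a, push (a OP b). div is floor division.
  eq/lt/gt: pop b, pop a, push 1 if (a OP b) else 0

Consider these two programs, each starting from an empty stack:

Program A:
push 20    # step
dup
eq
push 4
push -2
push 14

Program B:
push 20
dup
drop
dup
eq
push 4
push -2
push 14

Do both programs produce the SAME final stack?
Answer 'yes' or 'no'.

Answer: yes

Derivation:
Program A trace:
  After 'push 20': [20]
  After 'dup': [20, 20]
  After 'eq': [1]
  After 'push 4': [1, 4]
  After 'push -2': [1, 4, -2]
  After 'push 14': [1, 4, -2, 14]
Program A final stack: [1, 4, -2, 14]

Program B trace:
  After 'push 20': [20]
  After 'dup': [20, 20]
  After 'drop': [20]
  After 'dup': [20, 20]
  After 'eq': [1]
  After 'push 4': [1, 4]
  After 'push -2': [1, 4, -2]
  After 'push 14': [1, 4, -2, 14]
Program B final stack: [1, 4, -2, 14]
Same: yes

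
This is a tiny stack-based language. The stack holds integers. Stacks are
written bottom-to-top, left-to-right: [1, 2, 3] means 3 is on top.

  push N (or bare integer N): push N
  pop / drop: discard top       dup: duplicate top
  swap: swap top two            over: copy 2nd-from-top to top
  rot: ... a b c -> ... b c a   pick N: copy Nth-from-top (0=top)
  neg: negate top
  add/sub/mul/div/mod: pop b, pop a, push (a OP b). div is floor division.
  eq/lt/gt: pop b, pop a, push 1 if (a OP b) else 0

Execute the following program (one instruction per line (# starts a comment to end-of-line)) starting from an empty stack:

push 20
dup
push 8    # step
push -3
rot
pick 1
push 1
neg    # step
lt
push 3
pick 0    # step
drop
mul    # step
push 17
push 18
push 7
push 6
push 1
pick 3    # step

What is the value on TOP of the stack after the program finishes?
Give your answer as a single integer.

Answer: 18

Derivation:
After 'push 20': [20]
After 'dup': [20, 20]
After 'push 8': [20, 20, 8]
After 'push -3': [20, 20, 8, -3]
After 'rot': [20, 8, -3, 20]
After 'pick 1': [20, 8, -3, 20, -3]
After 'push 1': [20, 8, -3, 20, -3, 1]
After 'neg': [20, 8, -3, 20, -3, -1]
After 'lt': [20, 8, -3, 20, 1]
After 'push 3': [20, 8, -3, 20, 1, 3]
After 'pick 0': [20, 8, -3, 20, 1, 3, 3]
After 'drop': [20, 8, -3, 20, 1, 3]
After 'mul': [20, 8, -3, 20, 3]
After 'push 17': [20, 8, -3, 20, 3, 17]
After 'push 18': [20, 8, -3, 20, 3, 17, 18]
After 'push 7': [20, 8, -3, 20, 3, 17, 18, 7]
After 'push 6': [20, 8, -3, 20, 3, 17, 18, 7, 6]
After 'push 1': [20, 8, -3, 20, 3, 17, 18, 7, 6, 1]
After 'pick 3': [20, 8, -3, 20, 3, 17, 18, 7, 6, 1, 18]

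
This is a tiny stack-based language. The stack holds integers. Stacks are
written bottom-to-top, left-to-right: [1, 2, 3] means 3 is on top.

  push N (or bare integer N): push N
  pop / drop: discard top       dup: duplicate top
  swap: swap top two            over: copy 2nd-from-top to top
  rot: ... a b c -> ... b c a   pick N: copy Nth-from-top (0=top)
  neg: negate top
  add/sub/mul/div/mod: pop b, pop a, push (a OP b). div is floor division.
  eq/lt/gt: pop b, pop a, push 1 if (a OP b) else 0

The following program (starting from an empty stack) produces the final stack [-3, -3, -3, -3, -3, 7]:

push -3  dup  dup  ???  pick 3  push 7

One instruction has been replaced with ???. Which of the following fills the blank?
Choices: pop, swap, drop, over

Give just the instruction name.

Answer: over

Derivation:
Stack before ???: [-3, -3, -3]
Stack after ???:  [-3, -3, -3, -3]
Checking each choice:
  pop: stack underflow (need 4, have 2)
  swap: stack underflow (need 4, have 3)
  drop: stack underflow (need 4, have 2)
  over: MATCH


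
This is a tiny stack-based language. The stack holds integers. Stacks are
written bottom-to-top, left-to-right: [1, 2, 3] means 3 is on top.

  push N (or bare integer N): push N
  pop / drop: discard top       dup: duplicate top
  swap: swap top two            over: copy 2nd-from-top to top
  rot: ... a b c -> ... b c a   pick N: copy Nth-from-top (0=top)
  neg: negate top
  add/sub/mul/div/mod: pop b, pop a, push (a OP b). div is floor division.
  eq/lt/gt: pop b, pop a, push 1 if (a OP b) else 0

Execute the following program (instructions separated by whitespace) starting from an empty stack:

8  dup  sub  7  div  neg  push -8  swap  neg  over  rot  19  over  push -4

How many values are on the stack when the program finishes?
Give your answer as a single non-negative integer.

Answer: 6

Derivation:
After 'push 8': stack = [8] (depth 1)
After 'dup': stack = [8, 8] (depth 2)
After 'sub': stack = [0] (depth 1)
After 'push 7': stack = [0, 7] (depth 2)
After 'div': stack = [0] (depth 1)
After 'neg': stack = [0] (depth 1)
After 'push -8': stack = [0, -8] (depth 2)
After 'swap': stack = [-8, 0] (depth 2)
After 'neg': stack = [-8, 0] (depth 2)
After 'over': stack = [-8, 0, -8] (depth 3)
After 'rot': stack = [0, -8, -8] (depth 3)
After 'push 19': stack = [0, -8, -8, 19] (depth 4)
After 'over': stack = [0, -8, -8, 19, -8] (depth 5)
After 'push -4': stack = [0, -8, -8, 19, -8, -4] (depth 6)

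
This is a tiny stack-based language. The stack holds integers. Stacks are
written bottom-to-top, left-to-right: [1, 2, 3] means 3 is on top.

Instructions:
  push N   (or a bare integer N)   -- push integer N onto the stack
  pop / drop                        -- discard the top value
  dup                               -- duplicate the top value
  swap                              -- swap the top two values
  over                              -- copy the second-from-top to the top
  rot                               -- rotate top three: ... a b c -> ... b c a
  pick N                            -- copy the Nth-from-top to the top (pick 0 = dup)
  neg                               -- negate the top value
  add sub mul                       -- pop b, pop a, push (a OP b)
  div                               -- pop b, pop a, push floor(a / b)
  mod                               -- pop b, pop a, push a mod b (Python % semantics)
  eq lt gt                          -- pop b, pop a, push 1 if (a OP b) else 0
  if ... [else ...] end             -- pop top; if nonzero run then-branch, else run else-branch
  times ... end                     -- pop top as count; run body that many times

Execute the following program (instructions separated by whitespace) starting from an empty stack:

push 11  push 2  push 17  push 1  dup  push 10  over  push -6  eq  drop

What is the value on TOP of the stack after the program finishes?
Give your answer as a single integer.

Answer: 10

Derivation:
After 'push 11': [11]
After 'push 2': [11, 2]
After 'push 17': [11, 2, 17]
After 'push 1': [11, 2, 17, 1]
After 'dup': [11, 2, 17, 1, 1]
After 'push 10': [11, 2, 17, 1, 1, 10]
After 'over': [11, 2, 17, 1, 1, 10, 1]
After 'push -6': [11, 2, 17, 1, 1, 10, 1, -6]
After 'eq': [11, 2, 17, 1, 1, 10, 0]
After 'drop': [11, 2, 17, 1, 1, 10]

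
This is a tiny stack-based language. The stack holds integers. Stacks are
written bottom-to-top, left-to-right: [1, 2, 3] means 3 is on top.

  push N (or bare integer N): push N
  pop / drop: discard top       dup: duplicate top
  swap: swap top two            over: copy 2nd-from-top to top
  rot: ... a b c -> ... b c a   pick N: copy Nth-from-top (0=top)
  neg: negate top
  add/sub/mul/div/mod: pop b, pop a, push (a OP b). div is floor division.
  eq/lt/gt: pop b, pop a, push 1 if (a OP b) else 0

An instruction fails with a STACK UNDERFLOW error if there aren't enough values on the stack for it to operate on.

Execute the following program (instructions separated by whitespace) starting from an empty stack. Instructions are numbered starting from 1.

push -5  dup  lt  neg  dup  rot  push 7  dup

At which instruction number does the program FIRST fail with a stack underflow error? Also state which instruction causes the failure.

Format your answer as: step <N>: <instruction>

Step 1 ('push -5'): stack = [-5], depth = 1
Step 2 ('dup'): stack = [-5, -5], depth = 2
Step 3 ('lt'): stack = [0], depth = 1
Step 4 ('neg'): stack = [0], depth = 1
Step 5 ('dup'): stack = [0, 0], depth = 2
Step 6 ('rot'): needs 3 value(s) but depth is 2 — STACK UNDERFLOW

Answer: step 6: rot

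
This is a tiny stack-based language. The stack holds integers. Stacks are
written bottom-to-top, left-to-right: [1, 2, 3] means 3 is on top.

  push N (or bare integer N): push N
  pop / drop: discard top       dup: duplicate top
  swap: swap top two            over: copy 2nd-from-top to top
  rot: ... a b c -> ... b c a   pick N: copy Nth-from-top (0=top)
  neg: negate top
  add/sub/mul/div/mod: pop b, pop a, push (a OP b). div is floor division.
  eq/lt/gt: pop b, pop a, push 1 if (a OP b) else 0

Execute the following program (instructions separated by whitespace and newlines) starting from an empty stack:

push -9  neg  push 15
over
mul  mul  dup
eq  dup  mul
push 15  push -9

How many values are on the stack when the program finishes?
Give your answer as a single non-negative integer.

Answer: 3

Derivation:
After 'push -9': stack = [-9] (depth 1)
After 'neg': stack = [9] (depth 1)
After 'push 15': stack = [9, 15] (depth 2)
After 'over': stack = [9, 15, 9] (depth 3)
After 'mul': stack = [9, 135] (depth 2)
After 'mul': stack = [1215] (depth 1)
After 'dup': stack = [1215, 1215] (depth 2)
After 'eq': stack = [1] (depth 1)
After 'dup': stack = [1, 1] (depth 2)
After 'mul': stack = [1] (depth 1)
After 'push 15': stack = [1, 15] (depth 2)
After 'push -9': stack = [1, 15, -9] (depth 3)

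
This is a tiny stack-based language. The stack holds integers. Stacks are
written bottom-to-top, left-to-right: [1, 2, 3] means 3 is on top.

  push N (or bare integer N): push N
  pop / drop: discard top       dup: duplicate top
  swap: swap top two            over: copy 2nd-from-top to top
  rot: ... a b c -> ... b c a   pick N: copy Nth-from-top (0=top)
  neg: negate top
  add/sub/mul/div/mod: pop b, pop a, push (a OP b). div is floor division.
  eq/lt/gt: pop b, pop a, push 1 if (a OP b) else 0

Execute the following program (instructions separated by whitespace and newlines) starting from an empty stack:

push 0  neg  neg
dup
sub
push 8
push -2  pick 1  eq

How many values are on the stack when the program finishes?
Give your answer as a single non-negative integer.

After 'push 0': stack = [0] (depth 1)
After 'neg': stack = [0] (depth 1)
After 'neg': stack = [0] (depth 1)
After 'dup': stack = [0, 0] (depth 2)
After 'sub': stack = [0] (depth 1)
After 'push 8': stack = [0, 8] (depth 2)
After 'push -2': stack = [0, 8, -2] (depth 3)
After 'pick 1': stack = [0, 8, -2, 8] (depth 4)
After 'eq': stack = [0, 8, 0] (depth 3)

Answer: 3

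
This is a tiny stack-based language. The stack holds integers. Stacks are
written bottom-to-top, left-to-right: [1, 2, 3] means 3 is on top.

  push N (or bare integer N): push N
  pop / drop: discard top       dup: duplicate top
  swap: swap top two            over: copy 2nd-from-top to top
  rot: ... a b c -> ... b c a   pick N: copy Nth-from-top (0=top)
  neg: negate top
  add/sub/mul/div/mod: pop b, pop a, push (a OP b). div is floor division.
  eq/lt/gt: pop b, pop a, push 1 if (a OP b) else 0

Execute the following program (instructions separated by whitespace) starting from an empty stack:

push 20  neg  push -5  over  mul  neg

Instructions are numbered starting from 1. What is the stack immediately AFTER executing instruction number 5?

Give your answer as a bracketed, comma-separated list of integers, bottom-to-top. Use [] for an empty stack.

Answer: [-20, 100]

Derivation:
Step 1 ('push 20'): [20]
Step 2 ('neg'): [-20]
Step 3 ('push -5'): [-20, -5]
Step 4 ('over'): [-20, -5, -20]
Step 5 ('mul'): [-20, 100]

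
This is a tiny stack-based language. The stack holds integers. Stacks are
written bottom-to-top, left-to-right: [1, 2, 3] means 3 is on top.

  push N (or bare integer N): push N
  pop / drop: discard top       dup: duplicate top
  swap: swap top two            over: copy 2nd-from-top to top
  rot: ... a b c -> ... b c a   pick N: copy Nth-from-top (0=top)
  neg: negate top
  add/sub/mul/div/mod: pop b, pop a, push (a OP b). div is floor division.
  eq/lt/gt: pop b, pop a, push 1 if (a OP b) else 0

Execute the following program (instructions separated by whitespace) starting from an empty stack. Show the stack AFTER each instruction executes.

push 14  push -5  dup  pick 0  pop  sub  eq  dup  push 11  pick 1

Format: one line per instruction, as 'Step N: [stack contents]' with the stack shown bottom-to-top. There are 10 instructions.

Step 1: [14]
Step 2: [14, -5]
Step 3: [14, -5, -5]
Step 4: [14, -5, -5, -5]
Step 5: [14, -5, -5]
Step 6: [14, 0]
Step 7: [0]
Step 8: [0, 0]
Step 9: [0, 0, 11]
Step 10: [0, 0, 11, 0]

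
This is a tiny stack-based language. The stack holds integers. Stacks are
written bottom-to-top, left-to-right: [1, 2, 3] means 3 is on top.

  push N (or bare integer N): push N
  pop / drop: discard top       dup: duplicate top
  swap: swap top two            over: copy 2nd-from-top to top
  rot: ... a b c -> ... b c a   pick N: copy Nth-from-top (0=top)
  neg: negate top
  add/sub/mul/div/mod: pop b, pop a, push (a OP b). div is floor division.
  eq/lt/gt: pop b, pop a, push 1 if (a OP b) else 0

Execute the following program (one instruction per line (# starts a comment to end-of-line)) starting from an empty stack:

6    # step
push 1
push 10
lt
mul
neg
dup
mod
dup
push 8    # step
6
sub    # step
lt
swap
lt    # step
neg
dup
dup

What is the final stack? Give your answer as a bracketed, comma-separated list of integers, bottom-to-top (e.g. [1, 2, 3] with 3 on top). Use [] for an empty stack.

Answer: [0, 0, 0]

Derivation:
After 'push 6': [6]
After 'push 1': [6, 1]
After 'push 10': [6, 1, 10]
After 'lt': [6, 1]
After 'mul': [6]
After 'neg': [-6]
After 'dup': [-6, -6]
After 'mod': [0]
After 'dup': [0, 0]
After 'push 8': [0, 0, 8]
After 'push 6': [0, 0, 8, 6]
After 'sub': [0, 0, 2]
After 'lt': [0, 1]
After 'swap': [1, 0]
After 'lt': [0]
After 'neg': [0]
After 'dup': [0, 0]
After 'dup': [0, 0, 0]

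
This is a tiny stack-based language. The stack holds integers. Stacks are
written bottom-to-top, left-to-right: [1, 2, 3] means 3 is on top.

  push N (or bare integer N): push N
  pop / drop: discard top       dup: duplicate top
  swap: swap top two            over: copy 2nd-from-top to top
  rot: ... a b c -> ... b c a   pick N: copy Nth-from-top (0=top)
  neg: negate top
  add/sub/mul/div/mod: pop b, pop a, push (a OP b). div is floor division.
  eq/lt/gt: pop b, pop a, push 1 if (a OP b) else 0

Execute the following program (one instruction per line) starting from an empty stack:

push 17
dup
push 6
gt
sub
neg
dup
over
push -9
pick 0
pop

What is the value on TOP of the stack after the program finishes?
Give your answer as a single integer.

After 'push 17': [17]
After 'dup': [17, 17]
After 'push 6': [17, 17, 6]
After 'gt': [17, 1]
After 'sub': [16]
After 'neg': [-16]
After 'dup': [-16, -16]
After 'over': [-16, -16, -16]
After 'push -9': [-16, -16, -16, -9]
After 'pick 0': [-16, -16, -16, -9, -9]
After 'pop': [-16, -16, -16, -9]

Answer: -9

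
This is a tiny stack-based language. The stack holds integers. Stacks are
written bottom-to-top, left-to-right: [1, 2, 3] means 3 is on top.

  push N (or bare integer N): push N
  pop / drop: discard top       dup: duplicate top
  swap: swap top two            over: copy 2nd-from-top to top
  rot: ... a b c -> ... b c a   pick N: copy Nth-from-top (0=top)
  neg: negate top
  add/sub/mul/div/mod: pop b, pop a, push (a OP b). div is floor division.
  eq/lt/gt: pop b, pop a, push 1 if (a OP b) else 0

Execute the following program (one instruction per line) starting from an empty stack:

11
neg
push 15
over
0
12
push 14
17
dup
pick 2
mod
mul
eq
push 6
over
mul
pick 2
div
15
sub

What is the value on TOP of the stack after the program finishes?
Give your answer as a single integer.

After 'push 11': [11]
After 'neg': [-11]
After 'push 15': [-11, 15]
After 'over': [-11, 15, -11]
After 'push 0': [-11, 15, -11, 0]
After 'push 12': [-11, 15, -11, 0, 12]
After 'push 14': [-11, 15, -11, 0, 12, 14]
After 'push 17': [-11, 15, -11, 0, 12, 14, 17]
After 'dup': [-11, 15, -11, 0, 12, 14, 17, 17]
After 'pick 2': [-11, 15, -11, 0, 12, 14, 17, 17, 14]
After 'mod': [-11, 15, -11, 0, 12, 14, 17, 3]
After 'mul': [-11, 15, -11, 0, 12, 14, 51]
After 'eq': [-11, 15, -11, 0, 12, 0]
After 'push 6': [-11, 15, -11, 0, 12, 0, 6]
After 'over': [-11, 15, -11, 0, 12, 0, 6, 0]
After 'mul': [-11, 15, -11, 0, 12, 0, 0]
After 'pick 2': [-11, 15, -11, 0, 12, 0, 0, 12]
After 'div': [-11, 15, -11, 0, 12, 0, 0]
After 'push 15': [-11, 15, -11, 0, 12, 0, 0, 15]
After 'sub': [-11, 15, -11, 0, 12, 0, -15]

Answer: -15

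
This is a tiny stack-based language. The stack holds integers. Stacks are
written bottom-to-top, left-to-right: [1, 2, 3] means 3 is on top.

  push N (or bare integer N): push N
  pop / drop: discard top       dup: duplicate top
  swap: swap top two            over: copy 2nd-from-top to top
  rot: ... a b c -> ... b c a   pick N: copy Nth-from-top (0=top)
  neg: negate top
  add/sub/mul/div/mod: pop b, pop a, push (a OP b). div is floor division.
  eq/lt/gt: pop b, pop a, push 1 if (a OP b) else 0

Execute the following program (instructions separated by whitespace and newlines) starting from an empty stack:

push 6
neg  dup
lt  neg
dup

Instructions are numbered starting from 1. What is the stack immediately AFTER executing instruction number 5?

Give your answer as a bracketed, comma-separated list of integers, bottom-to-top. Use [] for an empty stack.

Step 1 ('push 6'): [6]
Step 2 ('neg'): [-6]
Step 3 ('dup'): [-6, -6]
Step 4 ('lt'): [0]
Step 5 ('neg'): [0]

Answer: [0]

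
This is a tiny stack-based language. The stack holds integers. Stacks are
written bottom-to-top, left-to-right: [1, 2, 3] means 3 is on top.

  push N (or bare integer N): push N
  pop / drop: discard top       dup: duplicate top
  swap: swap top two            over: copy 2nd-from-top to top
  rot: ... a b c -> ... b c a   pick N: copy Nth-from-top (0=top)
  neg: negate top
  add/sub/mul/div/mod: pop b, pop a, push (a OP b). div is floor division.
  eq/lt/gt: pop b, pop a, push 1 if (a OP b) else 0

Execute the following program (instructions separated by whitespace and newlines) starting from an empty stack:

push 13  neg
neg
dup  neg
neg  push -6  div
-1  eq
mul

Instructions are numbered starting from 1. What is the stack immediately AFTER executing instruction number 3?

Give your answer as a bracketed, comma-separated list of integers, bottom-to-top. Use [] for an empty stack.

Step 1 ('push 13'): [13]
Step 2 ('neg'): [-13]
Step 3 ('neg'): [13]

Answer: [13]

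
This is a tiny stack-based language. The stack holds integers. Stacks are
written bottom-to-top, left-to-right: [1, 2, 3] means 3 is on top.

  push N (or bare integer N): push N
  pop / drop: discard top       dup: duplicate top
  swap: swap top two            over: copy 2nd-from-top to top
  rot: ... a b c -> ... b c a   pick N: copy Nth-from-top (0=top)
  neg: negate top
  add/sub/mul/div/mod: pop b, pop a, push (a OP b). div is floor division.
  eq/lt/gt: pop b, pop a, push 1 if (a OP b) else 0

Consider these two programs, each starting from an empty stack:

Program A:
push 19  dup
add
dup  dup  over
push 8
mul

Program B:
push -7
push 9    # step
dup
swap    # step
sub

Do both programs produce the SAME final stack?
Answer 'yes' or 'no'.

Program A trace:
  After 'push 19': [19]
  After 'dup': [19, 19]
  After 'add': [38]
  After 'dup': [38, 38]
  After 'dup': [38, 38, 38]
  After 'over': [38, 38, 38, 38]
  After 'push 8': [38, 38, 38, 38, 8]
  After 'mul': [38, 38, 38, 304]
Program A final stack: [38, 38, 38, 304]

Program B trace:
  After 'push -7': [-7]
  After 'push 9': [-7, 9]
  After 'dup': [-7, 9, 9]
  After 'swap': [-7, 9, 9]
  After 'sub': [-7, 0]
Program B final stack: [-7, 0]
Same: no

Answer: no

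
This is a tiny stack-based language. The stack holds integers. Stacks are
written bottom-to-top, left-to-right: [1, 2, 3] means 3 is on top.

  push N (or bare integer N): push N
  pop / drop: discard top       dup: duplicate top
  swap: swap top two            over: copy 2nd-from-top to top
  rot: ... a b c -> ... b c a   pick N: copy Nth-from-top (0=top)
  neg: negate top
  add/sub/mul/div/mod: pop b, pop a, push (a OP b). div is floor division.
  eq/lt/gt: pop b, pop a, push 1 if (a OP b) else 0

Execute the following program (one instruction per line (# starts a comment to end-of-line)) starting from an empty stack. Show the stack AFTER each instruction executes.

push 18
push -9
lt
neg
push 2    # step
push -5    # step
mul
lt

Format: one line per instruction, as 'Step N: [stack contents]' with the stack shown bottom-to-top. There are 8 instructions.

Step 1: [18]
Step 2: [18, -9]
Step 3: [0]
Step 4: [0]
Step 5: [0, 2]
Step 6: [0, 2, -5]
Step 7: [0, -10]
Step 8: [0]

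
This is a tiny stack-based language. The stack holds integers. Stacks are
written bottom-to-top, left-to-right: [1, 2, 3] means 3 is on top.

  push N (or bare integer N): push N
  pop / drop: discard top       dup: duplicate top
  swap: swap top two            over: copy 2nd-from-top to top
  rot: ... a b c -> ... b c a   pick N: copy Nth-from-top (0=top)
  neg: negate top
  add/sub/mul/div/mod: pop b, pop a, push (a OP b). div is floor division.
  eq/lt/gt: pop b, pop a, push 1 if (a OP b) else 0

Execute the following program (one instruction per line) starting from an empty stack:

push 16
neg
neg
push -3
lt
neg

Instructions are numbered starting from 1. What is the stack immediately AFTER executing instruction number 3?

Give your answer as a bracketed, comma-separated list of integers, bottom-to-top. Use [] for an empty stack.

Step 1 ('push 16'): [16]
Step 2 ('neg'): [-16]
Step 3 ('neg'): [16]

Answer: [16]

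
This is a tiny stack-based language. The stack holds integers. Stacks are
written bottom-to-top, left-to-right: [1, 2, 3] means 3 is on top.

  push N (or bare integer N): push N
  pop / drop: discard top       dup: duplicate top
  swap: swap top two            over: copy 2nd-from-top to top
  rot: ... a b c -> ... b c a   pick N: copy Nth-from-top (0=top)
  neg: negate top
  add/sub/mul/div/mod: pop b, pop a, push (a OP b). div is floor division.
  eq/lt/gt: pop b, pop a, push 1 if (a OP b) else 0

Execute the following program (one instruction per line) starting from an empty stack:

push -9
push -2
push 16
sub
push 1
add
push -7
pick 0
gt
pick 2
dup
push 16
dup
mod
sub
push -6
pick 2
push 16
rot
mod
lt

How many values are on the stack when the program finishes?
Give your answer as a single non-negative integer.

After 'push -9': stack = [-9] (depth 1)
After 'push -2': stack = [-9, -2] (depth 2)
After 'push 16': stack = [-9, -2, 16] (depth 3)
After 'sub': stack = [-9, -18] (depth 2)
After 'push 1': stack = [-9, -18, 1] (depth 3)
After 'add': stack = [-9, -17] (depth 2)
After 'push -7': stack = [-9, -17, -7] (depth 3)
After 'pick 0': stack = [-9, -17, -7, -7] (depth 4)
After 'gt': stack = [-9, -17, 0] (depth 3)
After 'pick 2': stack = [-9, -17, 0, -9] (depth 4)
  ...
After 'push 16': stack = [-9, -17, 0, -9, -9, 16] (depth 6)
After 'dup': stack = [-9, -17, 0, -9, -9, 16, 16] (depth 7)
After 'mod': stack = [-9, -17, 0, -9, -9, 0] (depth 6)
After 'sub': stack = [-9, -17, 0, -9, -9] (depth 5)
After 'push -6': stack = [-9, -17, 0, -9, -9, -6] (depth 6)
After 'pick 2': stack = [-9, -17, 0, -9, -9, -6, -9] (depth 7)
After 'push 16': stack = [-9, -17, 0, -9, -9, -6, -9, 16] (depth 8)
After 'rot': stack = [-9, -17, 0, -9, -9, -9, 16, -6] (depth 8)
After 'mod': stack = [-9, -17, 0, -9, -9, -9, -2] (depth 7)
After 'lt': stack = [-9, -17, 0, -9, -9, 1] (depth 6)

Answer: 6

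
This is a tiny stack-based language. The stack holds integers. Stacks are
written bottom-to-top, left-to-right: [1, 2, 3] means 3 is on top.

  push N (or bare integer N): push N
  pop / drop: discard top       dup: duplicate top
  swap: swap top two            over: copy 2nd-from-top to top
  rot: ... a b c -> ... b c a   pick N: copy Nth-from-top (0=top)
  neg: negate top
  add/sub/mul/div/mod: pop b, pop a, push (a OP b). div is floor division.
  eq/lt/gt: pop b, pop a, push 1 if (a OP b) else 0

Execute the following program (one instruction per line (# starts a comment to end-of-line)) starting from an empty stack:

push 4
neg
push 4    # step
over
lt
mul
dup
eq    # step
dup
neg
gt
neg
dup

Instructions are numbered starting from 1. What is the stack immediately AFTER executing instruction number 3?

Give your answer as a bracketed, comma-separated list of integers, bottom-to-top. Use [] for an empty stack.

Answer: [-4, 4]

Derivation:
Step 1 ('push 4'): [4]
Step 2 ('neg'): [-4]
Step 3 ('push 4'): [-4, 4]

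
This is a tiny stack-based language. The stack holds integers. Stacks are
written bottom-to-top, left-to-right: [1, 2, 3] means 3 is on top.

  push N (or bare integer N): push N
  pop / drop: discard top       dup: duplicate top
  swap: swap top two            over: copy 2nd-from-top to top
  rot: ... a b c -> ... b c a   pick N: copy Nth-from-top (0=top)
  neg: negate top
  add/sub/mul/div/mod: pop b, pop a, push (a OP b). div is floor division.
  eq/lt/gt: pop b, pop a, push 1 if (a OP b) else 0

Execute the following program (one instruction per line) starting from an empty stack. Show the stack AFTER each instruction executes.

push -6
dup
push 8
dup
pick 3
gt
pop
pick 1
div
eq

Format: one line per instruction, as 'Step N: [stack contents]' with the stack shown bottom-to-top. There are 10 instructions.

Step 1: [-6]
Step 2: [-6, -6]
Step 3: [-6, -6, 8]
Step 4: [-6, -6, 8, 8]
Step 5: [-6, -6, 8, 8, -6]
Step 6: [-6, -6, 8, 1]
Step 7: [-6, -6, 8]
Step 8: [-6, -6, 8, -6]
Step 9: [-6, -6, -2]
Step 10: [-6, 0]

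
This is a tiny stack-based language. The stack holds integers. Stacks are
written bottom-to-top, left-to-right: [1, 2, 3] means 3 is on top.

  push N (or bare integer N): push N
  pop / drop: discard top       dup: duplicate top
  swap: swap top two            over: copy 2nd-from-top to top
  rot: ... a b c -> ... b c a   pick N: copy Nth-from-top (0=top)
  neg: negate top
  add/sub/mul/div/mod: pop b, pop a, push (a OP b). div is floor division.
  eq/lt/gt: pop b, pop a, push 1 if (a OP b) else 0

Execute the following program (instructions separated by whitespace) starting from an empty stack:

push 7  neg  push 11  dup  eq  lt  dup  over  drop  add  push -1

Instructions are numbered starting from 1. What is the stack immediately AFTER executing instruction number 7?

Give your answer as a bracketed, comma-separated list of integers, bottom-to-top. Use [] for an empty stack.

Answer: [1, 1]

Derivation:
Step 1 ('push 7'): [7]
Step 2 ('neg'): [-7]
Step 3 ('push 11'): [-7, 11]
Step 4 ('dup'): [-7, 11, 11]
Step 5 ('eq'): [-7, 1]
Step 6 ('lt'): [1]
Step 7 ('dup'): [1, 1]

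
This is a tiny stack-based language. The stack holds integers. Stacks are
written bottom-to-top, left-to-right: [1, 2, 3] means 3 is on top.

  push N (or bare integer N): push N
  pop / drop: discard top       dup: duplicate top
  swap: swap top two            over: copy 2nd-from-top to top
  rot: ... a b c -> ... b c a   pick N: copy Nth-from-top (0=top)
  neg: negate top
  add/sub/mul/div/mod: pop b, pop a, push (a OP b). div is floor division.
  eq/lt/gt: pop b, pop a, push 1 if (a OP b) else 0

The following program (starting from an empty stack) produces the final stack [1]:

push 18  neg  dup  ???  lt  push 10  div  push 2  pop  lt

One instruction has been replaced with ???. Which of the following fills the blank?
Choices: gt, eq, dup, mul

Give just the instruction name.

Answer: dup

Derivation:
Stack before ???: [-18, -18]
Stack after ???:  [-18, -18, -18]
Checking each choice:
  gt: stack underflow (need 2, have 1)
  eq: stack underflow (need 2, have 1)
  dup: MATCH
  mul: stack underflow (need 2, have 1)


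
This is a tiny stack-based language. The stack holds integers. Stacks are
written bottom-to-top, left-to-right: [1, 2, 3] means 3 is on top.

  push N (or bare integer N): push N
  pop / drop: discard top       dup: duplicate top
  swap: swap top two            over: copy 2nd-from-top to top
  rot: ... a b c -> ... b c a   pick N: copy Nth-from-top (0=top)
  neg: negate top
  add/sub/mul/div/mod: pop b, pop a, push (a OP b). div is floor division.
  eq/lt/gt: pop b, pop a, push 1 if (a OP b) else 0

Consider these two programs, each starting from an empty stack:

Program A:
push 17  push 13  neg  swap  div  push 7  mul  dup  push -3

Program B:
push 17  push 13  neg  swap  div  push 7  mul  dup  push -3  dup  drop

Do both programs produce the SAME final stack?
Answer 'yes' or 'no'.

Answer: yes

Derivation:
Program A trace:
  After 'push 17': [17]
  After 'push 13': [17, 13]
  After 'neg': [17, -13]
  After 'swap': [-13, 17]
  After 'div': [-1]
  After 'push 7': [-1, 7]
  After 'mul': [-7]
  After 'dup': [-7, -7]
  After 'push -3': [-7, -7, -3]
Program A final stack: [-7, -7, -3]

Program B trace:
  After 'push 17': [17]
  After 'push 13': [17, 13]
  After 'neg': [17, -13]
  After 'swap': [-13, 17]
  After 'div': [-1]
  After 'push 7': [-1, 7]
  After 'mul': [-7]
  After 'dup': [-7, -7]
  After 'push -3': [-7, -7, -3]
  After 'dup': [-7, -7, -3, -3]
  After 'drop': [-7, -7, -3]
Program B final stack: [-7, -7, -3]
Same: yes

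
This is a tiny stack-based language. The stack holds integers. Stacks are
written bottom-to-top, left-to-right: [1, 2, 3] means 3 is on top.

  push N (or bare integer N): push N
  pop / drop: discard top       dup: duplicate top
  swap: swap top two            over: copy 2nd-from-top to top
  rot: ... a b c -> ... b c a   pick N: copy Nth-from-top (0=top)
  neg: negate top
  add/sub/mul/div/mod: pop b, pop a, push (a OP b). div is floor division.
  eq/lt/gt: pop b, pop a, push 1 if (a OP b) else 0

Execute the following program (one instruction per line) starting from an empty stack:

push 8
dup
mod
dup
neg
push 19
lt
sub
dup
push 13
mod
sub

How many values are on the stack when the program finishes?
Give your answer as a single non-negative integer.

After 'push 8': stack = [8] (depth 1)
After 'dup': stack = [8, 8] (depth 2)
After 'mod': stack = [0] (depth 1)
After 'dup': stack = [0, 0] (depth 2)
After 'neg': stack = [0, 0] (depth 2)
After 'push 19': stack = [0, 0, 19] (depth 3)
After 'lt': stack = [0, 1] (depth 2)
After 'sub': stack = [-1] (depth 1)
After 'dup': stack = [-1, -1] (depth 2)
After 'push 13': stack = [-1, -1, 13] (depth 3)
After 'mod': stack = [-1, 12] (depth 2)
After 'sub': stack = [-13] (depth 1)

Answer: 1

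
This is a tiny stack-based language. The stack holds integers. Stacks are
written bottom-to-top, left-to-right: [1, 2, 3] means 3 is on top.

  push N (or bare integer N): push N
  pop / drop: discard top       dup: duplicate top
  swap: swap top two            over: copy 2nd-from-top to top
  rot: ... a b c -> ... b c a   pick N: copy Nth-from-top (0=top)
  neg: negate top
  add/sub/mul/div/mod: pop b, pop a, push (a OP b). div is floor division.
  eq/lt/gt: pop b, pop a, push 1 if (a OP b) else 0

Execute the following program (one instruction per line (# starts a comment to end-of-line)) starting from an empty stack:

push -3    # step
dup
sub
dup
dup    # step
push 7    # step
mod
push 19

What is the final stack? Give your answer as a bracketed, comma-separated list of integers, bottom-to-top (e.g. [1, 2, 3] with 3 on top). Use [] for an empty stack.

After 'push -3': [-3]
After 'dup': [-3, -3]
After 'sub': [0]
After 'dup': [0, 0]
After 'dup': [0, 0, 0]
After 'push 7': [0, 0, 0, 7]
After 'mod': [0, 0, 0]
After 'push 19': [0, 0, 0, 19]

Answer: [0, 0, 0, 19]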